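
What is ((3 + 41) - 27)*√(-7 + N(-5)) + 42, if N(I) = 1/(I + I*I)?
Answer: 42 + 17*I*√695/10 ≈ 42.0 + 44.817*I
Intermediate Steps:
N(I) = 1/(I + I²)
((3 + 41) - 27)*√(-7 + N(-5)) + 42 = ((3 + 41) - 27)*√(-7 + 1/((-5)*(1 - 5))) + 42 = (44 - 27)*√(-7 - ⅕/(-4)) + 42 = 17*√(-7 - ⅕*(-¼)) + 42 = 17*√(-7 + 1/20) + 42 = 17*√(-139/20) + 42 = 17*(I*√695/10) + 42 = 17*I*√695/10 + 42 = 42 + 17*I*√695/10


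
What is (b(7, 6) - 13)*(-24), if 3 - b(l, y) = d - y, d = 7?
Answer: 264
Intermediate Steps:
b(l, y) = -4 + y (b(l, y) = 3 - (7 - y) = 3 + (-7 + y) = -4 + y)
(b(7, 6) - 13)*(-24) = ((-4 + 6) - 13)*(-24) = (2 - 13)*(-24) = -11*(-24) = 264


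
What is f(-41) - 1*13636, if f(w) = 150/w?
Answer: -559226/41 ≈ -13640.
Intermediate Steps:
f(-41) - 1*13636 = 150/(-41) - 1*13636 = 150*(-1/41) - 13636 = -150/41 - 13636 = -559226/41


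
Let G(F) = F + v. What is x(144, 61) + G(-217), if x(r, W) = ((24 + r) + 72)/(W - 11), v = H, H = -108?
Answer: -1601/5 ≈ -320.20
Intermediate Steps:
v = -108
x(r, W) = (96 + r)/(-11 + W)
G(F) = -108 + F (G(F) = F - 108 = -108 + F)
x(144, 61) + G(-217) = (96 + 144)/(-11 + 61) + (-108 - 217) = 240/50 - 325 = (1/50)*240 - 325 = 24/5 - 325 = -1601/5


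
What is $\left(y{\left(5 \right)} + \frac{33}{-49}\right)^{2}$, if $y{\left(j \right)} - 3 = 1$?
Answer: $\frac{26569}{2401} \approx 11.066$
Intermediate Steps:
$y{\left(j \right)} = 4$ ($y{\left(j \right)} = 3 + 1 = 4$)
$\left(y{\left(5 \right)} + \frac{33}{-49}\right)^{2} = \left(4 + \frac{33}{-49}\right)^{2} = \left(4 + 33 \left(- \frac{1}{49}\right)\right)^{2} = \left(4 - \frac{33}{49}\right)^{2} = \left(\frac{163}{49}\right)^{2} = \frac{26569}{2401}$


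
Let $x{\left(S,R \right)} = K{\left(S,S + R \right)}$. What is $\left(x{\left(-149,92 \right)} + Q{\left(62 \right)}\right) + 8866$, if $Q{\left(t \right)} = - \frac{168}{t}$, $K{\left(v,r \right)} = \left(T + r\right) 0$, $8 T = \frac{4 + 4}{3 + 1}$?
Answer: $\frac{274762}{31} \approx 8863.3$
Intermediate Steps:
$T = \frac{1}{4}$ ($T = \frac{\left(4 + 4\right) \frac{1}{3 + 1}}{8} = \frac{8 \cdot \frac{1}{4}}{8} = \frac{1}{8} \cdot 2 = \frac{1}{4} \approx 0.25$)
$K{\left(v,r \right)} = 0$ ($K{\left(v,r \right)} = \left(\frac{1}{4} + r\right) 0 = 0$)
$x{\left(S,R \right)} = 0$
$\left(x{\left(-149,92 \right)} + Q{\left(62 \right)}\right) + 8866 = \left(0 - \frac{168}{62}\right) + 8866 = \left(0 - \frac{84}{31}\right) + 8866 = - \frac{84}{31} + 8866 = \frac{274762}{31}$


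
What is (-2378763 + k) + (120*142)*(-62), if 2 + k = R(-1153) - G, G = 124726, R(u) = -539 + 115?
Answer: -3560395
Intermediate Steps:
R(u) = -424
k = -125152 (k = -2 + (-424 - 1*124726) = -2 + (-424 - 124726) = -2 - 125150 = -125152)
(-2378763 + k) + (120*142)*(-62) = (-2378763 - 125152) + (120*142)*(-62) = -2503915 + 17040*(-62) = -2503915 - 1056480 = -3560395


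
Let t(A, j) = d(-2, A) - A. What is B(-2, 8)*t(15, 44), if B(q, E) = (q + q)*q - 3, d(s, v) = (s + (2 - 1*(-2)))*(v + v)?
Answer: 225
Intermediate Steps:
d(s, v) = 2*v*(4 + s) (d(s, v) = (s + (2 + 2))*(2*v) = (s + 4)*(2*v) = (4 + s)*(2*v) = 2*v*(4 + s))
B(q, E) = -3 + 2*q**2 (B(q, E) = (2*q)*q - 3 = 2*q**2 - 3 = -3 + 2*q**2)
t(A, j) = 3*A (t(A, j) = 2*A*(4 - 2) - A = 2*A*2 - A = 4*A - A = 3*A)
B(-2, 8)*t(15, 44) = (-3 + 2*(-2)**2)*(3*15) = (-3 + 2*4)*45 = (-3 + 8)*45 = 5*45 = 225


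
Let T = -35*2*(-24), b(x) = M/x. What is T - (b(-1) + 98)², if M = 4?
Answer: -7156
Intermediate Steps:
b(x) = 4/x
T = 1680 (T = -70*(-24) = 1680)
T - (b(-1) + 98)² = 1680 - (4/(-1) + 98)² = 1680 - (4*(-1) + 98)² = 1680 - (-4 + 98)² = 1680 - 1*94² = 1680 - 1*8836 = 1680 - 8836 = -7156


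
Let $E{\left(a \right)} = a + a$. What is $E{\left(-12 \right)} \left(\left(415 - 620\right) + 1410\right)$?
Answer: $-28920$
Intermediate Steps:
$E{\left(a \right)} = 2 a$
$E{\left(-12 \right)} \left(\left(415 - 620\right) + 1410\right) = 2 \left(-12\right) \left(\left(415 - 620\right) + 1410\right) = - 24 \left(\left(415 - 620\right) + 1410\right) = - 24 \left(-205 + 1410\right) = \left(-24\right) 1205 = -28920$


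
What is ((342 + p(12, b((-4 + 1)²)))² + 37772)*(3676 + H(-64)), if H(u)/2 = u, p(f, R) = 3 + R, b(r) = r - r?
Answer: 556315756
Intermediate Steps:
b(r) = 0
H(u) = 2*u
((342 + p(12, b((-4 + 1)²)))² + 37772)*(3676 + H(-64)) = ((342 + (3 + 0))² + 37772)*(3676 + 2*(-64)) = ((342 + 3)² + 37772)*(3676 - 128) = (345² + 37772)*3548 = (119025 + 37772)*3548 = 156797*3548 = 556315756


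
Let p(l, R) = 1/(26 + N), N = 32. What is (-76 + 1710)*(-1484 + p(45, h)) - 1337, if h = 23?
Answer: -70358780/29 ≈ -2.4262e+6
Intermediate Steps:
p(l, R) = 1/58 (p(l, R) = 1/(26 + 32) = 1/58)
(-76 + 1710)*(-1484 + p(45, h)) - 1337 = (-76 + 1710)*(-1484 + 1/58) - 1337 = 1634*(-86071/58) - 1337 = -70320007/29 - 1337 = -70358780/29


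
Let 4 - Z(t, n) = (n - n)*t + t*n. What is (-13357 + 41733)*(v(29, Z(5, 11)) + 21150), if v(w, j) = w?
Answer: 600975304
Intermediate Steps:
Z(t, n) = 4 - n*t (Z(t, n) = 4 - ((n - n)*t + t*n) = 4 - (0*t + n*t) = 4 - (0 + n*t) = 4 - n*t)
(-13357 + 41733)*(v(29, Z(5, 11)) + 21150) = (-13357 + 41733)*(29 + 21150) = 28376*21179 = 600975304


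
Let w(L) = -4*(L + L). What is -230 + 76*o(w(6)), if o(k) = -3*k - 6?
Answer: 10258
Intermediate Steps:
w(L) = -8*L
o(k) = -6 - 3*k
-230 + 76*o(w(6)) = -230 + 76*(-6 - (-24)*6) = -230 + 76*(-6 - 3*(-48)) = -230 + 76*(-6 + 144) = -230 + 76*138 = -230 + 10488 = 10258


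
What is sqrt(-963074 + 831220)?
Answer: I*sqrt(131854) ≈ 363.12*I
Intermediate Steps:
sqrt(-963074 + 831220) = sqrt(-131854) = I*sqrt(131854)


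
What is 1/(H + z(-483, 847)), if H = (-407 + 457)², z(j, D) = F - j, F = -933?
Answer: 1/2050 ≈ 0.00048780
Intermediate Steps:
z(j, D) = -933 - j
H = 2500 (H = 50² = 2500)
1/(H + z(-483, 847)) = 1/(2500 + (-933 - 1*(-483))) = 1/(2500 + (-933 + 483)) = 1/(2500 - 450) = 1/2050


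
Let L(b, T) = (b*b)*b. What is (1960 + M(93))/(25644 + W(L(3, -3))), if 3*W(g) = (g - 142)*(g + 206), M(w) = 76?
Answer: 6108/50137 ≈ 0.12183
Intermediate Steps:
L(b, T) = b³ (L(b, T) = b²*b = b³)
W(g) = (-142 + g)*(206 + g)/3 (W(g) = ((g - 142)*(g + 206))/3 = ((-142 + g)*(206 + g))/3 = (-142 + g)*(206 + g)/3)
(1960 + M(93))/(25644 + W(L(3, -3))) = (1960 + 76)/(25644 + (-29252/3 + (3³)²/3 + (64/3)*3³)) = 2036/(25644 + (-29252/3 + (⅓)*27² + (64/3)*27)) = 2036/(25644 + (-29252/3 + (⅓)*729 + 576)) = 2036/(25644 + (-29252/3 + 243 + 576)) = 2036/(25644 - 26795/3) = 2036/(50137/3) = 2036*(3/50137) = 6108/50137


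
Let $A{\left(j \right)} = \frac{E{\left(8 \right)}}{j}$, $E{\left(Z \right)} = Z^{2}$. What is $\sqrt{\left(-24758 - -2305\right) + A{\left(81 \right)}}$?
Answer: $\frac{i \sqrt{1818629}}{9} \approx 149.84 i$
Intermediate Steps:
$A{\left(j \right)} = \frac{64}{j}$ ($A{\left(j \right)} = \frac{8^{2}}{j} = \frac{64}{j}$)
$\sqrt{\left(-24758 - -2305\right) + A{\left(81 \right)}} = \sqrt{\left(-24758 - -2305\right) + \frac{64}{81}} = \sqrt{\left(-24758 + 2305\right) + 64 \cdot \frac{1}{81}} = \sqrt{-22453 + \frac{64}{81}} = \sqrt{- \frac{1818629}{81}} = \frac{i \sqrt{1818629}}{9}$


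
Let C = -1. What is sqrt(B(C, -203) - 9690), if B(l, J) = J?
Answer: I*sqrt(9893) ≈ 99.464*I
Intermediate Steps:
sqrt(B(C, -203) - 9690) = sqrt(-203 - 9690) = sqrt(-9893) = I*sqrt(9893)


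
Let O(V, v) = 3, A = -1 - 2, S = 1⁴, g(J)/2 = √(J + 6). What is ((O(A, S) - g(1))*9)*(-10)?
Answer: -270 + 180*√7 ≈ 206.24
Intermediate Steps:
g(J) = 2*√(6 + J) (g(J) = 2*√(J + 6) = 2*√(6 + J))
S = 1
A = -3
((O(A, S) - g(1))*9)*(-10) = ((3 - 2*√(6 + 1))*9)*(-10) = ((3 - 2*√7)*9)*(-10) = (27 - 18*√7)*(-10) = -270 + 180*√7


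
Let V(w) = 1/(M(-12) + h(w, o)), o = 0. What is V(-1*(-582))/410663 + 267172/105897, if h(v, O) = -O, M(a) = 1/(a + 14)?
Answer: 906759230/359404791 ≈ 2.5229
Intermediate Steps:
M(a) = 1/(14 + a)
V(w) = 2 (V(w) = 1/(1/(14 - 12) - 1*0) = 1/(1/2 + 0) = 1/(½ + 0) = 1/(½) = 2)
V(-1*(-582))/410663 + 267172/105897 = 2/410663 + 267172/105897 = 906759230/359404791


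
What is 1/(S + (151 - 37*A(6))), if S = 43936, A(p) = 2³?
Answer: 1/43791 ≈ 2.2836e-5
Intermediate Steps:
A(p) = 8
1/(S + (151 - 37*A(6))) = 1/(43936 + (151 - 37*8)) = 1/(43936 + (151 - 296)) = 1/(43936 - 145) = 1/43791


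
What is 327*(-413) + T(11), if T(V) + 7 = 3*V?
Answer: -135025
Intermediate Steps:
T(V) = -7 + 3*V
327*(-413) + T(11) = 327*(-413) + (-7 + 3*11) = -135051 + (-7 + 33) = -135051 + 26 = -135025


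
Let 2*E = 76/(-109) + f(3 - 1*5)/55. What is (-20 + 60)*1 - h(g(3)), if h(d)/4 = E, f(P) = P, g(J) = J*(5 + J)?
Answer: 248596/5995 ≈ 41.467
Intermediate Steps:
E = -2199/5995 (E = (76/(-109) + (3 - 1*5)/55)/2 = (76*(-1/109) + (3 - 5)*(1/55))/2 = (-76/109 - 2*1/55)/2 = (-76/109 - 2/55)/2 = (½)*(-4398/5995) = -2199/5995 ≈ -0.36681)
h(d) = -8796/5995 (h(d) = 4*(-2199/5995) = -8796/5995)
(-20 + 60)*1 - h(g(3)) = (-20 + 60)*1 - 1*(-8796/5995) = 40*1 + 8796/5995 = 40 + 8796/5995 = 248596/5995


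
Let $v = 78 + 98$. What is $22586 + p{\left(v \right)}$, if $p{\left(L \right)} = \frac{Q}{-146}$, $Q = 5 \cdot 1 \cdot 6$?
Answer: $\frac{1648763}{73} \approx 22586.0$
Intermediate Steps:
$Q = 30$ ($Q = 5 \cdot 6 = 30$)
$v = 176$
$p{\left(L \right)} = - \frac{15}{73}$ ($p{\left(L \right)} = \frac{30}{-146} = 30 \left(- \frac{1}{146}\right) = - \frac{15}{73}$)
$22586 + p{\left(v \right)} = 22586 - \frac{15}{73} = \frac{1648763}{73}$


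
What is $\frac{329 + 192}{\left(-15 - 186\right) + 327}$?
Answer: $\frac{521}{126} \approx 4.1349$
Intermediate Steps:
$\frac{329 + 192}{\left(-15 - 186\right) + 327} = \frac{521}{\left(-15 - 186\right) + 327} = \frac{521}{-201 + 327} = \frac{521}{126}$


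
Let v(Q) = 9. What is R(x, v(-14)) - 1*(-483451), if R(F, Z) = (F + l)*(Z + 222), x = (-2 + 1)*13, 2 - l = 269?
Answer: 418771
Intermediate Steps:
l = -267 (l = 2 - 1*269 = 2 - 269 = -267)
x = -13 (x = -1*13 = -13)
R(F, Z) = (-267 + F)*(222 + Z) (R(F, Z) = (F - 267)*(Z + 222) = (-267 + F)*(222 + Z))
R(x, v(-14)) - 1*(-483451) = (-59274 - 267*9 + 222*(-13) - 13*9) - 1*(-483451) = (-59274 - 2403 - 2886 - 117) + 483451 = -64680 + 483451 = 418771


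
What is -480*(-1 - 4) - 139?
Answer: 2261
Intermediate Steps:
-480*(-1 - 4) - 139 = -480*(-5) - 139 = -80*(-30) - 139 = 2400 - 139 = 2261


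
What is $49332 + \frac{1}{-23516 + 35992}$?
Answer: $\frac{615466033}{12476} \approx 49332.0$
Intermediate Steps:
$49332 + \frac{1}{-23516 + 35992} = 49332 + \frac{1}{12476} = \frac{615466033}{12476}$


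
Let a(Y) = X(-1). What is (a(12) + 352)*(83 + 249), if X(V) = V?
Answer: 116532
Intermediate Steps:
a(Y) = -1
(a(12) + 352)*(83 + 249) = (-1 + 352)*(83 + 249) = 351*332 = 116532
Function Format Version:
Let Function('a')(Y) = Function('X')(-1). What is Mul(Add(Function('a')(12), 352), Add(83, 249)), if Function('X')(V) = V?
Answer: 116532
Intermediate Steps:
Function('a')(Y) = -1
Mul(Add(Function('a')(12), 352), Add(83, 249)) = Mul(Add(-1, 352), Add(83, 249)) = Mul(351, 332) = 116532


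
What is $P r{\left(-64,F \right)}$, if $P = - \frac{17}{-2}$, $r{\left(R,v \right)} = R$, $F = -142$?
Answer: $-544$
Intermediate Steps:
$P = \frac{17}{2}$ ($P = \left(-17\right) \left(- \frac{1}{2}\right) = \frac{17}{2} \approx 8.5$)
$P r{\left(-64,F \right)} = \frac{17}{2} \left(-64\right) = -544$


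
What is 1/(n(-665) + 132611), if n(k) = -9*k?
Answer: 1/138596 ≈ 7.2152e-6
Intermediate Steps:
1/(n(-665) + 132611) = 1/(-9*(-665) + 132611) = 1/(5985 + 132611) = 1/138596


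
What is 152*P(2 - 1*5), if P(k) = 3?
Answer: 456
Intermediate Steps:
152*P(2 - 1*5) = 152*3 = 456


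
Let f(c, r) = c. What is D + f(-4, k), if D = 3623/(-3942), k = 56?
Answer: -19391/3942 ≈ -4.9191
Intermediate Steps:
D = -3623/3942 (D = 3623*(-1/3942) = -3623/3942 ≈ -0.91908)
D + f(-4, k) = -3623/3942 - 4 = -19391/3942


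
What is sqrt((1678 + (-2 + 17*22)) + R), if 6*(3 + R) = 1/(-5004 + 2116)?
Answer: 17*sqrt(368205)/228 ≈ 45.244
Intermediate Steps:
R = -51985/17328 (R = -3 + 1/(6*(-5004 + 2116)) = -3 + (1/6)/(-2888) = -3 + (1/6)*(-1/2888) = -3 - 1/17328 = -51985/17328 ≈ -3.0001)
sqrt((1678 + (-2 + 17*22)) + R) = sqrt((1678 + (-2 + 17*22)) - 51985/17328) = sqrt((1678 + (-2 + 374)) - 51985/17328) = sqrt((1678 + 372) - 51985/17328) = sqrt(2050 - 51985/17328) = sqrt(35470415/17328) = 17*sqrt(368205)/228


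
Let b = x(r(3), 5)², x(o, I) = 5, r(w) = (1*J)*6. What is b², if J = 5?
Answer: 625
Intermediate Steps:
r(w) = 30 (r(w) = (1*5)*6 = 5*6 = 30)
b = 25 (b = 5² = 25)
b² = 25² = 625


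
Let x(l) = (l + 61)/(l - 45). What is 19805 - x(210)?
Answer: 3267554/165 ≈ 19803.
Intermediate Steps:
x(l) = (61 + l)/(-45 + l)
19805 - x(210) = 19805 - (61 + 210)/(-45 + 210) = 19805 - 271/165 = 3267554/165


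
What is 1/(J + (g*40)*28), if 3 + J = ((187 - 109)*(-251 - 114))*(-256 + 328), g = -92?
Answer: -1/2152883 ≈ -4.6449e-7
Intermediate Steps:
J = -2049843 (J = -3 + ((187 - 109)*(-251 - 114))*(-256 + 328) = -3 + (78*(-365))*72 = -3 - 28470*72 = -3 - 2049840 = -2049843)
1/(J + (g*40)*28) = 1/(-2049843 - 92*40*28) = 1/(-2049843 - 3680*28) = 1/(-2049843 - 103040) = 1/(-2152883) = -1/2152883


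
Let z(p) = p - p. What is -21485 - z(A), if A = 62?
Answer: -21485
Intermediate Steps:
z(p) = 0
-21485 - z(A) = -21485 - 1*0 = -21485 + 0 = -21485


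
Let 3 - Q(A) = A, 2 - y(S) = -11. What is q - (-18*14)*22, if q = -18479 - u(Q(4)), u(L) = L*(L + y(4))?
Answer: -12923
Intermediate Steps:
y(S) = 13 (y(S) = 2 - 1*(-11) = 2 + 11 = 13)
Q(A) = 3 - A
u(L) = L*(13 + L) (u(L) = L*(L + 13) = L*(13 + L))
q = -18467 (q = -18479 - (3 - 1*4)*(13 + (3 - 1*4)) = -18479 - (3 - 4)*(13 + (3 - 4)) = -18479 - (-1)*(13 - 1) = -18479 - (-1)*12 = -18479 - 1*(-12) = -18479 + 12 = -18467)
q - (-18*14)*22 = -18467 - (-18*14)*22 = -18467 - (-252)*22 = -18467 - 1*(-5544) = -18467 + 5544 = -12923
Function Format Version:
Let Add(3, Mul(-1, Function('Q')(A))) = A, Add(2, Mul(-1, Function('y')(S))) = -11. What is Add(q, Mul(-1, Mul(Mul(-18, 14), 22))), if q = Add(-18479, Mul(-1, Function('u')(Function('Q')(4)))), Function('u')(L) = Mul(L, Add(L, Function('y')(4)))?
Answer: -12923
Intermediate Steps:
Function('y')(S) = 13 (Function('y')(S) = Add(2, Mul(-1, -11)) = Add(2, 11) = 13)
Function('Q')(A) = Add(3, Mul(-1, A))
Function('u')(L) = Mul(L, Add(13, L)) (Function('u')(L) = Mul(L, Add(L, 13)) = Mul(L, Add(13, L)))
q = -18467 (q = Add(-18479, Mul(-1, Mul(Add(3, Mul(-1, 4)), Add(13, Add(3, Mul(-1, 4)))))) = Add(-18479, Mul(-1, Mul(Add(3, -4), Add(13, Add(3, -4))))) = Add(-18479, Mul(-1, Mul(-1, Add(13, -1)))) = Add(-18479, Mul(-1, Mul(-1, 12))) = Add(-18479, Mul(-1, -12)) = Add(-18479, 12) = -18467)
Add(q, Mul(-1, Mul(Mul(-18, 14), 22))) = Add(-18467, Mul(-1, Mul(Mul(-18, 14), 22))) = Add(-18467, Mul(-1, Mul(-252, 22))) = Add(-18467, Mul(-1, -5544)) = Add(-18467, 5544) = -12923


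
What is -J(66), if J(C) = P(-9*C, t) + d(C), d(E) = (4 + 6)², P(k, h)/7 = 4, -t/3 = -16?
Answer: -128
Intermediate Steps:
t = 48 (t = -3*(-16) = 48)
P(k, h) = 28 (P(k, h) = 7*4 = 28)
d(E) = 100 (d(E) = 10² = 100)
J(C) = 128 (J(C) = 28 + 100 = 128)
-J(66) = -1*128 = -128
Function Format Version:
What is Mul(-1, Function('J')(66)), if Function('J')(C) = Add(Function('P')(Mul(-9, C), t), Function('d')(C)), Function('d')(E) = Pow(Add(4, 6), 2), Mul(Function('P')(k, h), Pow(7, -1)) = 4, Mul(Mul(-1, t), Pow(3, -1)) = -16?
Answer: -128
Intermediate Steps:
t = 48 (t = Mul(-3, -16) = 48)
Function('P')(k, h) = 28 (Function('P')(k, h) = Mul(7, 4) = 28)
Function('d')(E) = 100 (Function('d')(E) = Pow(10, 2) = 100)
Function('J')(C) = 128 (Function('J')(C) = Add(28, 100) = 128)
Mul(-1, Function('J')(66)) = Mul(-1, 128) = -128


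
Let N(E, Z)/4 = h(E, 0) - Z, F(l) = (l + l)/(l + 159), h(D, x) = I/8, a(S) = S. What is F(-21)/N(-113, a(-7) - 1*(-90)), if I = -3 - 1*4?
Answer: 14/15433 ≈ 0.00090715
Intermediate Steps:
I = -7 (I = -3 - 4 = -7)
h(D, x) = -7/8
F(l) = 2*l/(159 + l) (F(l) = (2*l)/(159 + l) = 2*l/(159 + l))
N(E, Z) = -7/2 - 4*Z (N(E, Z) = 4*(-7/8 - Z) = -7/2 - 4*Z)
F(-21)/N(-113, a(-7) - 1*(-90)) = (2*(-21)/(159 - 21))/(-7/2 - 4*(-7 - 1*(-90))) = (2*(-21)/138)/(-7/2 - 4*(-7 + 90)) = (2*(-21)*(1/138))/(-7/2 - 4*83) = -7/(23*(-7/2 - 332)) = -7/(23*(-671/2)) = -7/23*(-2/671) = 14/15433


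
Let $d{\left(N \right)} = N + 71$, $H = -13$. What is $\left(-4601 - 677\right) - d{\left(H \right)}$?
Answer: $-5336$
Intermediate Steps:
$d{\left(N \right)} = 71 + N$
$\left(-4601 - 677\right) - d{\left(H \right)} = \left(-4601 - 677\right) - \left(71 - 13\right) = \left(-4601 - 677\right) - 58 = -5278 - 58 = -5336$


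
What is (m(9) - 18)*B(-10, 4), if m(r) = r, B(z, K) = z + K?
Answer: 54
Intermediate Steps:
B(z, K) = K + z
(m(9) - 18)*B(-10, 4) = (9 - 18)*(4 - 10) = -9*(-6) = 54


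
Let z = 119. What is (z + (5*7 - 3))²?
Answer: 22801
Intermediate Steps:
(z + (5*7 - 3))² = (119 + (5*7 - 3))² = (119 + (35 - 3))² = (119 + 32)² = 151² = 22801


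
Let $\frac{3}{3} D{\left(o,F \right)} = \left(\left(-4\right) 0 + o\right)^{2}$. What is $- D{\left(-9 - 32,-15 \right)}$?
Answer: $-1681$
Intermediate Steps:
$D{\left(o,F \right)} = o^{2}$ ($D{\left(o,F \right)} = \left(\left(-4\right) 0 + o\right)^{2} = \left(0 + o\right)^{2} = o^{2}$)
$- D{\left(-9 - 32,-15 \right)} = - \left(-9 - 32\right)^{2} = - \left(-41\right)^{2} = \left(-1\right) 1681 = -1681$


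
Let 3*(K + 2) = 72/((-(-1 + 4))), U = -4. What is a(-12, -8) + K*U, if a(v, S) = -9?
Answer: 31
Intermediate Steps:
K = -10 (K = -2 + (72/((-(-1 + 4))))/3 = -2 + (72/((-1*3)))/3 = -2 + (72/(-3))/3 = -2 + (72*(-⅓))/3 = -2 + (⅓)*(-24) = -2 - 8 = -10)
a(-12, -8) + K*U = -9 - 10*(-4) = -9 + 40 = 31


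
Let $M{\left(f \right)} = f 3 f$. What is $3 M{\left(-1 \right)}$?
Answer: $9$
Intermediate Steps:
$M{\left(f \right)} = 3 f^{2}$ ($M{\left(f \right)} = 3 f f = 3 f^{2}$)
$3 M{\left(-1 \right)} = 3 \cdot 3 \left(-1\right)^{2} = 3 \cdot 3 \cdot 1 = 3 \cdot 3 = 9$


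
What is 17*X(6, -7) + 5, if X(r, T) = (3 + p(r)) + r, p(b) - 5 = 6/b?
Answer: 260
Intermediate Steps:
p(b) = 5 + 6/b
X(r, T) = 8 + r + 6/r (X(r, T) = (3 + (5 + 6/r)) + r = (8 + 6/r) + r = 8 + r + 6/r)
17*X(6, -7) + 5 = 17*(8 + 6 + 6/6) + 5 = 17*(8 + 6 + 6*(⅙)) + 5 = 17*(8 + 6 + 1) + 5 = 17*15 + 5 = 255 + 5 = 260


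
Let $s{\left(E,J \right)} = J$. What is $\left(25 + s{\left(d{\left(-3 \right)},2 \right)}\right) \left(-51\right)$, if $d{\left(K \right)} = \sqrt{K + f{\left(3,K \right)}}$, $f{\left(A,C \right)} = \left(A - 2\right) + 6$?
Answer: $-1377$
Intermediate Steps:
$f{\left(A,C \right)} = 4 + A$ ($f{\left(A,C \right)} = \left(-2 + A\right) + 6 = 4 + A$)
$d{\left(K \right)} = \sqrt{7 + K}$ ($d{\left(K \right)} = \sqrt{K + \left(4 + 3\right)} = \sqrt{K + 7} = \sqrt{7 + K}$)
$\left(25 + s{\left(d{\left(-3 \right)},2 \right)}\right) \left(-51\right) = \left(25 + 2\right) \left(-51\right) = 27 \left(-51\right) = -1377$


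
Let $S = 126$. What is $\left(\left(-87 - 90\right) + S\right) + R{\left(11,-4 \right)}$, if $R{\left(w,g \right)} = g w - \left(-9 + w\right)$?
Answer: $-97$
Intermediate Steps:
$R{\left(w,g \right)} = 9 - w + g w$
$\left(\left(-87 - 90\right) + S\right) + R{\left(11,-4 \right)} = \left(\left(-87 - 90\right) + 126\right) - 46 = \left(-177 + 126\right) - 46 = -51 - 46 = -97$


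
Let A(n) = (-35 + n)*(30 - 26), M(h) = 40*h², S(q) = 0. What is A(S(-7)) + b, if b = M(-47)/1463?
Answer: -116460/1463 ≈ -79.604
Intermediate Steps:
A(n) = -140 + 4*n (A(n) = (-35 + n)*4 = -140 + 4*n)
b = 88360/1463 (b = (40*(-47)²)/1463 = (40*2209)*(1/1463) = 88360*(1/1463) = 88360/1463 ≈ 60.396)
A(S(-7)) + b = (-140 + 4*0) + 88360/1463 = (-140 + 0) + 88360/1463 = -140 + 88360/1463 = -116460/1463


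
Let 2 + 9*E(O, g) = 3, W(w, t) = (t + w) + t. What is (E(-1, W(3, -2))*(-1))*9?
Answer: -1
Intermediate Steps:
W(w, t) = w + 2*t
E(O, g) = ⅑ (E(O, g) = -2/9 + (⅑)*3 = -2/9 + ⅓ = ⅑)
(E(-1, W(3, -2))*(-1))*9 = ((⅑)*(-1))*9 = -⅑*9 = -1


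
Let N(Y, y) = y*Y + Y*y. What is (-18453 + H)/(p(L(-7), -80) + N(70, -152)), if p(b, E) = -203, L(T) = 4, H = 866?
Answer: 17587/21483 ≈ 0.81865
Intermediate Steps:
N(Y, y) = 2*Y*y (N(Y, y) = Y*y + Y*y = 2*Y*y)
(-18453 + H)/(p(L(-7), -80) + N(70, -152)) = (-18453 + 866)/(-203 + 2*70*(-152)) = -17587/(-203 - 21280) = -17587/(-21483) = -17587*(-1/21483) = 17587/21483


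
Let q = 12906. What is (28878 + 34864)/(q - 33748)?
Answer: -31871/10421 ≈ -3.0583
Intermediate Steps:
(28878 + 34864)/(q - 33748) = (28878 + 34864)/(12906 - 33748) = 63742/(-20842) = 63742*(-1/20842) = -31871/10421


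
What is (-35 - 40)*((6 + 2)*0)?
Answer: 0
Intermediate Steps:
(-35 - 40)*((6 + 2)*0) = -600*0 = -75*0 = 0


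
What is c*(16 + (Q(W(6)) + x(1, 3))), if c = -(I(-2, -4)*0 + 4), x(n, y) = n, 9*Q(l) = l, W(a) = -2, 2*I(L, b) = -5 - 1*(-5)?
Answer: -604/9 ≈ -67.111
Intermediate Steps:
I(L, b) = 0 (I(L, b) = (-5 - 1*(-5))/2 = (-5 + 5)/2 = (½)*0 = 0)
Q(l) = l/9
c = -4 (c = -(0*0 + 4) = -(0 + 4) = -1*4 = -4)
c*(16 + (Q(W(6)) + x(1, 3))) = -4*(16 + ((⅑)*(-2) + 1)) = -4*(16 + (-2/9 + 1)) = -4*(16 + 7/9) = -4*151/9 = -604/9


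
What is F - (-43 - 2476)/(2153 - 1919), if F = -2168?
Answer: -504793/234 ≈ -2157.2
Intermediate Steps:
F - (-43 - 2476)/(2153 - 1919) = -2168 - (-43 - 2476)/(2153 - 1919) = -2168 - (-2519)/234 = -2168 - 1*(-2519/234) = -2168 + 2519/234 = -504793/234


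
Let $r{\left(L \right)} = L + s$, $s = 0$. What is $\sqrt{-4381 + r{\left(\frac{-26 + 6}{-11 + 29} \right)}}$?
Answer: $\frac{i \sqrt{39439}}{3} \approx 66.198 i$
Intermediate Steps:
$r{\left(L \right)} = L$ ($r{\left(L \right)} = L + 0 = L$)
$\sqrt{-4381 + r{\left(\frac{-26 + 6}{-11 + 29} \right)}} = \sqrt{-4381 + \frac{-26 + 6}{-11 + 29}} = \sqrt{-4381 - \frac{20}{18}} = \sqrt{-4381 - \frac{10}{9}} = \sqrt{- \frac{39439}{9}} = \frac{i \sqrt{39439}}{3}$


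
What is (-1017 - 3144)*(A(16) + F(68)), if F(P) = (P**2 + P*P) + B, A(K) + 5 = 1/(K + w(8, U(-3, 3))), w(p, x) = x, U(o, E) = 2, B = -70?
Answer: -229014505/6 ≈ -3.8169e+7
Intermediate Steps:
A(K) = -5 + 1/(2 + K) (A(K) = -5 + 1/(K + 2) = -5 + 1/(2 + K))
F(P) = -70 + 2*P**2 (F(P) = (P**2 + P*P) - 70 = (P**2 + P**2) - 70 = 2*P**2 - 70 = -70 + 2*P**2)
(-1017 - 3144)*(A(16) + F(68)) = (-1017 - 3144)*((-9 - 5*16)/(2 + 16) + (-70 + 2*68**2)) = -4161*((-9 - 80)/18 + (-70 + 2*4624)) = -4161*((1/18)*(-89) + (-70 + 9248)) = -4161*(-89/18 + 9178) = -4161*165115/18 = -229014505/6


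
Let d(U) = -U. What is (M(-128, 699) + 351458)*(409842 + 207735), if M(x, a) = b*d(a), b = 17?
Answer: 209713709775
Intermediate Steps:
M(x, a) = -17*a (M(x, a) = 17*(-a) = -17*a)
(M(-128, 699) + 351458)*(409842 + 207735) = (-17*699 + 351458)*(409842 + 207735) = (-11883 + 351458)*617577 = 339575*617577 = 209713709775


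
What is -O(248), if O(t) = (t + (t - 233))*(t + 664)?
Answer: -239856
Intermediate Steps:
O(t) = (-233 + 2*t)*(664 + t) (O(t) = (t + (-233 + t))*(664 + t) = (-233 + 2*t)*(664 + t))
-O(248) = -(-154712 + 2*248² + 1095*248) = -(-154712 + 2*61504 + 271560) = -(-154712 + 123008 + 271560) = -1*239856 = -239856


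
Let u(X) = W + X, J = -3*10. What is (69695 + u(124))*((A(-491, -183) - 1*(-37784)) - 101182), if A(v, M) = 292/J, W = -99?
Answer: -4420787168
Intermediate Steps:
J = -30
A(v, M) = -146/15 (A(v, M) = 292/(-30) = 292*(-1/30) = -146/15)
u(X) = -99 + X
(69695 + u(124))*((A(-491, -183) - 1*(-37784)) - 101182) = (69695 + (-99 + 124))*((-146/15 - 1*(-37784)) - 101182) = (69695 + 25)*((-146/15 + 37784) - 101182) = 69720*(566614/15 - 101182) = 69720*(-951116/15) = -4420787168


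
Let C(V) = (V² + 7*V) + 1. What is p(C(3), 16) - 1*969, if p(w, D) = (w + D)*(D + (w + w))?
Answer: 2697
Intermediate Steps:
C(V) = 1 + V² + 7*V
p(w, D) = (D + w)*(D + 2*w)
p(C(3), 16) - 1*969 = (16² + 2*(1 + 3² + 7*3)² + 3*16*(1 + 3² + 7*3)) - 1*969 = (256 + 2*(1 + 9 + 21)² + 3*16*(1 + 9 + 21)) - 969 = (256 + 2*31² + 3*16*31) - 969 = (256 + 2*961 + 1488) - 969 = (256 + 1922 + 1488) - 969 = 3666 - 969 = 2697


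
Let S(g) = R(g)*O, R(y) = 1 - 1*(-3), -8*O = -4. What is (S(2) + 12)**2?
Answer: 196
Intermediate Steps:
O = 1/2 (O = -1/8*(-4) = 1/2 ≈ 0.50000)
R(y) = 4 (R(y) = 1 + 3 = 4)
S(g) = 2 (S(g) = 4*(1/2) = 2)
(S(2) + 12)**2 = (2 + 12)**2 = 14**2 = 196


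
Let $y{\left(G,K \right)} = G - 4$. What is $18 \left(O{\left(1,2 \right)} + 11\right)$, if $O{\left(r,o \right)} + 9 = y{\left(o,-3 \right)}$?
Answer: $0$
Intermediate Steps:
$y{\left(G,K \right)} = -4 + G$
$O{\left(r,o \right)} = -13 + o$ ($O{\left(r,o \right)} = -9 + \left(-4 + o\right) = -13 + o$)
$18 \left(O{\left(1,2 \right)} + 11\right) = 18 \left(\left(-13 + 2\right) + 11\right) = 18 \left(-11 + 11\right) = 18 \cdot 0 = 0$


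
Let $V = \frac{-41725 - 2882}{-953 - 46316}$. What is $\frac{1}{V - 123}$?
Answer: $- \frac{47269}{5769480} \approx -0.0081929$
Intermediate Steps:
$V = \frac{44607}{47269}$ ($V = - \frac{44607}{-47269} = \left(-44607\right) \left(- \frac{1}{47269}\right) = \frac{44607}{47269} \approx 0.94368$)
$\frac{1}{V - 123} = \frac{1}{\frac{44607}{47269} - 123} = \frac{1}{- \frac{5769480}{47269}} = - \frac{47269}{5769480}$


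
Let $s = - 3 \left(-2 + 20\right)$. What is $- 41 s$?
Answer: $2214$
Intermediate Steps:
$s = -54$ ($s = \left(-3\right) 18 = -54$)
$- 41 s = \left(-41\right) \left(-54\right) = 2214$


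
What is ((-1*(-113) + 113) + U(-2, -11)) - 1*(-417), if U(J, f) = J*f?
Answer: 665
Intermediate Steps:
((-1*(-113) + 113) + U(-2, -11)) - 1*(-417) = ((-1*(-113) + 113) - 2*(-11)) - 1*(-417) = ((113 + 113) + 22) + 417 = (226 + 22) + 417 = 248 + 417 = 665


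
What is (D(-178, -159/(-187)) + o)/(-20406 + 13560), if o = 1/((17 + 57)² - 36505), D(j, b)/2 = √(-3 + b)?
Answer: 1/212424534 - I*√75174/640101 ≈ 4.7076e-9 - 0.00042834*I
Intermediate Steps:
D(j, b) = 2*√(-3 + b)
o = -1/31029 (o = 1/(74² - 36505) = 1/(5476 - 36505) = 1/(-31029) = -1/31029 ≈ -3.2228e-5)
(D(-178, -159/(-187)) + o)/(-20406 + 13560) = (2*√(-3 - 159/(-187)) - 1/31029)/(-20406 + 13560) = (2*√(-3 - 159*(-1/187)) - 1/31029)/(-6846) = (2*√(-3 + 159/187) - 1/31029)*(-1/6846) = (2*√(-402/187) - 1/31029)*(-1/6846) = (2*(I*√75174/187) - 1/31029)*(-1/6846) = (2*I*√75174/187 - 1/31029)*(-1/6846) = (-1/31029 + 2*I*√75174/187)*(-1/6846) = 1/212424534 - I*√75174/640101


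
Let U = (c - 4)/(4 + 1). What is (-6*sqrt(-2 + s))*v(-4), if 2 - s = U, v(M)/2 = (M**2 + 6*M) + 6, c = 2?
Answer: 24*sqrt(10)/5 ≈ 15.179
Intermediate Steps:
v(M) = 12 + 2*M**2 + 12*M (v(M) = 2*((M**2 + 6*M) + 6) = 2*(6 + M**2 + 6*M) = 12 + 2*M**2 + 12*M)
U = -2/5 (U = (2 - 4)/(4 + 1) = -2/5 ≈ -0.40000)
s = 12/5 (s = 2 - 1*(-2/5) = 2 + 2/5 = 12/5 ≈ 2.4000)
(-6*sqrt(-2 + s))*v(-4) = (-6*sqrt(-2 + 12/5))*(12 + 2*(-4)**2 + 12*(-4)) = (-6*sqrt(10)/5)*(12 + 2*16 - 48) = (-6*sqrt(10)/5)*(12 + 32 - 48) = -6*sqrt(10)/5*(-4) = 24*sqrt(10)/5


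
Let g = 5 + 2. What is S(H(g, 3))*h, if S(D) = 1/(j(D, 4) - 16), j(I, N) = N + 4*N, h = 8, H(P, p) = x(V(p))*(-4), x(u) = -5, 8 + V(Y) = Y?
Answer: 2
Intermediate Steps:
V(Y) = -8 + Y
g = 7
H(P, p) = 20 (H(P, p) = -5*(-4) = 20)
j(I, N) = 5*N
S(D) = ¼ (S(D) = 1/(5*4 - 16) = 1/(20 - 16) = 1/4 = ¼)
S(H(g, 3))*h = (¼)*8 = 2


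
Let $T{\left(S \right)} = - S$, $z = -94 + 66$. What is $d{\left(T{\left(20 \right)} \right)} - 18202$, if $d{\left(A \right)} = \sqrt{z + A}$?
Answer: $-18202 + 4 i \sqrt{3} \approx -18202.0 + 6.9282 i$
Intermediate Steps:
$z = -28$
$d{\left(A \right)} = \sqrt{-28 + A}$
$d{\left(T{\left(20 \right)} \right)} - 18202 = \sqrt{-28 - 20} - 18202 = \sqrt{-48} - 18202 = 4 i \sqrt{3} - 18202 = -18202 + 4 i \sqrt{3}$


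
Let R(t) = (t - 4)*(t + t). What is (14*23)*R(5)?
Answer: 3220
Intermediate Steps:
R(t) = 2*t*(-4 + t) (R(t) = (-4 + t)*(2*t) = 2*t*(-4 + t))
(14*23)*R(5) = (14*23)*(2*5*(-4 + 5)) = 322*(2*5*1) = 322*10 = 3220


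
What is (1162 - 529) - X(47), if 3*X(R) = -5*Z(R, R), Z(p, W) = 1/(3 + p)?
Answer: 18991/30 ≈ 633.03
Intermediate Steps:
X(R) = -5/(3*(3 + R)) (X(R) = (-5/(3 + R))/3 = -5/(3*(3 + R)))
(1162 - 529) - X(47) = (1162 - 529) - (-5)/(9 + 3*47) = 633 - (-5)/(9 + 141) = 633 - (-5)/150 = 633 - 1*(-1/30) = 633 + 1/30 = 18991/30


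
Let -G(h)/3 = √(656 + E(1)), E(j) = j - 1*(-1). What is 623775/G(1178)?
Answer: -207925*√658/658 ≈ -8105.8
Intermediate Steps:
E(j) = 1 + j (E(j) = j + 1 = 1 + j)
G(h) = -3*√658 (G(h) = -3*√(656 + (1 + 1)) = -3*√(656 + 2) = -3*√658)
623775/G(1178) = 623775/((-3*√658)) = 623775*(-√658/1974) = -207925*√658/658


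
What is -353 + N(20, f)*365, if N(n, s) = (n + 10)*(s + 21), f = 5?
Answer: 284347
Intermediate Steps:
N(n, s) = (10 + n)*(21 + s)
-353 + N(20, f)*365 = -353 + (210 + 10*5 + 21*20 + 20*5)*365 = -353 + (210 + 50 + 420 + 100)*365 = -353 + 780*365 = -353 + 284700 = 284347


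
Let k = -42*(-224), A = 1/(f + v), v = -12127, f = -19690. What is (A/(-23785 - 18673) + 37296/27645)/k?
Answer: 16794217073567/117114699647137920 ≈ 0.00014340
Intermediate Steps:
A = -1/31817 (A = 1/(-19690 - 12127) = 1/(-31817) = -1/31817 ≈ -3.1430e-5)
k = 9408
(A/(-23785 - 18673) + 37296/27645)/k = (-1/(31817*(-23785 - 18673)) + 37296/27645)/9408 = (-1/31817/(-42458) + 37296*(1/27645))*(1/9408) = (-1/31817*(-1/42458) + 12432/9215)*(1/9408) = (1/1350886186 + 12432/9215)*(1/9408) = (16794217073567/12448416203990)*(1/9408) = 16794217073567/117114699647137920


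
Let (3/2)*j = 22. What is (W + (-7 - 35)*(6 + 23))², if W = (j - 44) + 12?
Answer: 13734436/9 ≈ 1.5260e+6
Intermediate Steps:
j = 44/3 (j = (⅔)*22 = 44/3 ≈ 14.667)
W = -52/3 (W = (44/3 - 44) + 12 = -88/3 + 12 = -52/3 ≈ -17.333)
(W + (-7 - 35)*(6 + 23))² = (-52/3 + (-7 - 35)*(6 + 23))² = (-52/3 - 42*29)² = (-52/3 - 1218)² = (-3706/3)² = 13734436/9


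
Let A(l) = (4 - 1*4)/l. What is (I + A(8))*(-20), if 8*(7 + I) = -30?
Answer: 215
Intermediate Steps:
I = -43/4 (I = -7 + (1/8)*(-30) = -7 - 15/4 = -43/4 ≈ -10.750)
A(l) = 0 (A(l) = (4 - 4)/l = 0/l = 0)
(I + A(8))*(-20) = (-43/4 + 0)*(-20) = -43/4*(-20) = 215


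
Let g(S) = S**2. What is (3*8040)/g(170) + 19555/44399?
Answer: 81802169/64156555 ≈ 1.2750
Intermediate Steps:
(3*8040)/g(170) + 19555/44399 = (3*8040)/(170**2) + 19555/44399 = 24120/28900 + 19555*(1/44399) = 24120*(1/28900) + 19555/44399 = 1206/1445 + 19555/44399 = 81802169/64156555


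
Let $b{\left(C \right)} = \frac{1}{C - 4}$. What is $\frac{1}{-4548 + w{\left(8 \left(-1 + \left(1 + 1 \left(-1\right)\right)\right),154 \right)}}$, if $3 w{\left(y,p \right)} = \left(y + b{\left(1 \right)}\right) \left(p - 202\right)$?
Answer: $- \frac{3}{13244} \approx -0.00022652$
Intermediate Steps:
$b{\left(C \right)} = \frac{1}{-4 + C}$ ($b{\left(C \right)} = \frac{1}{C - 4} = \frac{1}{-4 + C}$)
$w{\left(y,p \right)} = \frac{\left(-202 + p\right) \left(- \frac{1}{3} + y\right)}{3}$ ($w{\left(y,p \right)} = \frac{\left(y + \frac{1}{-4 + 1}\right) \left(p - 202\right)}{3} = \frac{\left(y + \frac{1}{-3}\right) \left(-202 + p\right)}{3} = \frac{\left(y - \frac{1}{3}\right) \left(-202 + p\right)}{3} = \frac{\left(- \frac{1}{3} + y\right) \left(-202 + p\right)}{3} = \frac{\left(-202 + p\right) \left(- \frac{1}{3} + y\right)}{3}$)
$\frac{1}{-4548 + w{\left(8 \left(-1 + \left(1 + 1 \left(-1\right)\right)\right),154 \right)}} = \frac{1}{-4548 + \left(\frac{202}{9} - \frac{202 \cdot 8 \left(-1 + \left(1 + 1 \left(-1\right)\right)\right)}{3} - \frac{154}{9} + \frac{1}{3} \cdot 154 \cdot 8 \left(-1 + \left(1 + 1 \left(-1\right)\right)\right)\right)} = \frac{1}{-4548 + \left(\frac{202}{9} - \frac{202 \cdot 8 \left(-1 + \left(1 - 1\right)\right)}{3} - \frac{154}{9} + \frac{1}{3} \cdot 154 \cdot 8 \left(-1 + \left(1 - 1\right)\right)\right)} = \frac{1}{-4548 + \left(\frac{202}{9} - \frac{202 \cdot 8 \left(-1 + 0\right)}{3} - \frac{154}{9} + \frac{1}{3} \cdot 154 \cdot 8 \left(-1 + 0\right)\right)} = \frac{1}{-4548 + \left(\frac{202}{9} - \frac{202 \cdot 8 \left(-1\right)}{3} - \frac{154}{9} + \frac{1}{3} \cdot 154 \cdot 8 \left(-1\right)\right)} = \frac{1}{-4548 + \left(\frac{202}{9} - - \frac{1616}{3} - \frac{154}{9} + \frac{1}{3} \cdot 154 \left(-8\right)\right)} = \frac{1}{-4548 + \left(\frac{202}{9} + \frac{1616}{3} - \frac{154}{9} - \frac{1232}{3}\right)} = \frac{1}{-4548 + \frac{400}{3}} = \frac{1}{- \frac{13244}{3}} = - \frac{3}{13244}$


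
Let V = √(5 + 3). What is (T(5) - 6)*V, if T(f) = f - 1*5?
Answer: -12*√2 ≈ -16.971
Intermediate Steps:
V = 2*√2 (V = √8 = 2*√2 ≈ 2.8284)
T(f) = -5 + f (T(f) = f - 5 = -5 + f)
(T(5) - 6)*V = ((-5 + 5) - 6)*(2*√2) = (0 - 6)*(2*√2) = -12*√2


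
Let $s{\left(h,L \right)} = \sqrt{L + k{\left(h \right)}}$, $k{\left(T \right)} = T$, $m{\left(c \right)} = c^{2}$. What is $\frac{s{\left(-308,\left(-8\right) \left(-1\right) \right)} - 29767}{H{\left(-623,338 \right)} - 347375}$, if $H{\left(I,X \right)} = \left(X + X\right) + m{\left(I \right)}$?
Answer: $- \frac{29767}{41430} + \frac{i \sqrt{3}}{4143} \approx -0.71849 + 0.00041807 i$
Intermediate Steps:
$H{\left(I,X \right)} = I^{2} + 2 X$ ($H{\left(I,X \right)} = \left(X + X\right) + I^{2} = 2 X + I^{2} = I^{2} + 2 X$)
$s{\left(h,L \right)} = \sqrt{L + h}$
$\frac{s{\left(-308,\left(-8\right) \left(-1\right) \right)} - 29767}{H{\left(-623,338 \right)} - 347375} = \frac{\sqrt{\left(-8\right) \left(-1\right) - 308} - 29767}{\left(\left(-623\right)^{2} + 2 \cdot 338\right) - 347375} = \frac{\sqrt{8 - 308} - 29767}{\left(388129 + 676\right) - 347375} = \frac{\sqrt{-300} - 29767}{388805 - 347375} = \frac{10 i \sqrt{3} - 29767}{41430} = \left(-29767 + 10 i \sqrt{3}\right) \frac{1}{41430} = - \frac{29767}{41430} + \frac{i \sqrt{3}}{4143}$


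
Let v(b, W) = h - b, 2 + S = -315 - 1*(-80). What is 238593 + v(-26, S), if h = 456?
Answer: 239075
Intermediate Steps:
S = -237 (S = -2 + (-315 - 1*(-80)) = -2 + (-315 + 80) = -2 - 235 = -237)
v(b, W) = 456 - b
238593 + v(-26, S) = 238593 + (456 - 1*(-26)) = 238593 + (456 + 26) = 238593 + 482 = 239075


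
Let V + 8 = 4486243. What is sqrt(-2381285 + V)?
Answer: 5*sqrt(84198) ≈ 1450.8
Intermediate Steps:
V = 4486235 (V = -8 + 4486243 = 4486235)
sqrt(-2381285 + V) = sqrt(-2381285 + 4486235) = sqrt(2104950) = 5*sqrt(84198)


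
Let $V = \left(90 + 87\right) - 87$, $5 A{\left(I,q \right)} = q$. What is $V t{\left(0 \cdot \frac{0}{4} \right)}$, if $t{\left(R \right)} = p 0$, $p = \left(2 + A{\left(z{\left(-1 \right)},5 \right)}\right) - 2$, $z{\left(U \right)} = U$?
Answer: $0$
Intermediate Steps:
$A{\left(I,q \right)} = \frac{q}{5}$
$V = 90$ ($V = 177 - 87 = 90$)
$p = 1$ ($p = \left(2 + \frac{1}{5} \cdot 5\right) - 2 = \left(2 + 1\right) - 2 = 3 - 2 = 1$)
$t{\left(R \right)} = 0$ ($t{\left(R \right)} = 1 \cdot 0 = 0$)
$V t{\left(0 \cdot \frac{0}{4} \right)} = 90 \cdot 0 = 0$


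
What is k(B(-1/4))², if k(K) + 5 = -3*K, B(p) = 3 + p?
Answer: 2809/16 ≈ 175.56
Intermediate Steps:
k(K) = -5 - 3*K
k(B(-1/4))² = (-5 - 3*(3 - 1/4))² = (-5 - 3*(3 - 1*¼))² = (-5 - 3*(3 - ¼))² = (-5 - 3*11/4)² = (-5 - 33/4)² = (-53/4)² = 2809/16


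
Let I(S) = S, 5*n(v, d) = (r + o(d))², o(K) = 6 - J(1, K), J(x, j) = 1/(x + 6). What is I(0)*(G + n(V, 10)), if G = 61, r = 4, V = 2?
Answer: 0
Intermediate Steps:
J(x, j) = 1/(6 + x)
o(K) = 41/7 (o(K) = 6 - 1/(6 + 1) = 6 - 1/7 = 6 - 1*⅐ = 6 - ⅐ = 41/7)
n(v, d) = 4761/245 (n(v, d) = (4 + 41/7)²/5 = (69/7)²/5 = (⅕)*(4761/49) = 4761/245)
I(0)*(G + n(V, 10)) = 0*(61 + 4761/245) = 0*(19706/245) = 0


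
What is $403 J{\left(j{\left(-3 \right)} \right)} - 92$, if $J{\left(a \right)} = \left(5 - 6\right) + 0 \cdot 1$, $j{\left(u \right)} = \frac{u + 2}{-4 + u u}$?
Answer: $-495$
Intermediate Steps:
$j{\left(u \right)} = \frac{2 + u}{-4 + u^{2}}$
$J{\left(a \right)} = -1$ ($J{\left(a \right)} = \left(5 - 6\right) + 0 = -1 + 0 = -1$)
$403 J{\left(j{\left(-3 \right)} \right)} - 92 = 403 \left(-1\right) - 92 = -403 - 92 = -495$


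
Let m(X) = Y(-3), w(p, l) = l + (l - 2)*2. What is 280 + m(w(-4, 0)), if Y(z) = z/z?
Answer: 281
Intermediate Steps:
w(p, l) = -4 + 3*l (w(p, l) = l + (-2 + l)*2 = l + (-4 + 2*l) = -4 + 3*l)
Y(z) = 1
m(X) = 1
280 + m(w(-4, 0)) = 280 + 1 = 281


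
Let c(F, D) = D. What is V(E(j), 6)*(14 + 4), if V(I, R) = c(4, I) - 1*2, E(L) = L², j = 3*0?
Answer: -36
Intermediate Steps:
j = 0
V(I, R) = -2 + I (V(I, R) = I - 1*2 = I - 2 = -2 + I)
V(E(j), 6)*(14 + 4) = (-2 + 0²)*(14 + 4) = (-2 + 0)*18 = -2*18 = -36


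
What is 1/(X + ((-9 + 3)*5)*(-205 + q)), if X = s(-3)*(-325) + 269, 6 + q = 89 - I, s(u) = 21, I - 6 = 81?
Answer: -1/286 ≈ -0.0034965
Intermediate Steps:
I = 87 (I = 6 + 81 = 87)
q = -4 (q = -6 + (89 - 1*87) = -6 + (89 - 87) = -6 + 2 = -4)
X = -6556 (X = 21*(-325) + 269 = -6825 + 269 = -6556)
1/(X + ((-9 + 3)*5)*(-205 + q)) = 1/(-6556 + ((-9 + 3)*5)*(-205 - 4)) = 1/(-6556 - 6*5*(-209)) = 1/(-6556 - 30*(-209)) = 1/(-6556 + 6270) = 1/(-286) = -1/286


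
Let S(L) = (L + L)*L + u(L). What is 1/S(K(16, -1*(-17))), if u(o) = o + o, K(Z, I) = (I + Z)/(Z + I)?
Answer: 1/4 ≈ 0.25000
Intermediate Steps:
K(Z, I) = 1 (K(Z, I) = (I + Z)/(I + Z) = 1)
u(o) = 2*o
S(L) = 2*L + 2*L**2 (S(L) = (L + L)*L + 2*L = (2*L)*L + 2*L = 2*L**2 + 2*L = 2*L + 2*L**2)
1/S(K(16, -1*(-17))) = 1/(2*1*(1 + 1)) = 1/(2*1*2) = 1/4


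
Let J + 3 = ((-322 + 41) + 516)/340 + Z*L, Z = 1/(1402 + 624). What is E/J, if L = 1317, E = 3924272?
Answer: -270319552448/114263 ≈ -2.3658e+6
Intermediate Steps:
Z = 1/2026 ≈ 0.00049358
J = -114263/68884 (J = -3 + (((-322 + 41) + 516)/340 + (1/2026)*1317) = -3 + ((-281 + 516)*(1/340) + 1317/2026) = -3 + (235*(1/340) + 1317/2026) = -3 + (47/68 + 1317/2026) = -3 + 92389/68884 = -114263/68884 ≈ -1.6588)
E/J = 3924272/(-114263/68884) = 3924272*(-68884/114263) = -270319552448/114263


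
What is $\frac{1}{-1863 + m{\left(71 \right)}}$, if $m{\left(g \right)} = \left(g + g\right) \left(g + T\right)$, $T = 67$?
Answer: $\frac{1}{17733} \approx 5.6392 \cdot 10^{-5}$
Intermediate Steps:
$m{\left(g \right)} = 2 g \left(67 + g\right)$ ($m{\left(g \right)} = \left(g + g\right) \left(g + 67\right) = 2 g \left(67 + g\right)$)
$\frac{1}{-1863 + m{\left(71 \right)}} = \frac{1}{-1863 + 2 \cdot 71 \left(67 + 71\right)} = \frac{1}{-1863 + 2 \cdot 71 \cdot 138} = \frac{1}{-1863 + 19596} = \frac{1}{17733}$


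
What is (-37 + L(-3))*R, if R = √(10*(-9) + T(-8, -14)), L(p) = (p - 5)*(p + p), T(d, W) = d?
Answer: 77*I*√2 ≈ 108.89*I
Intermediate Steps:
L(p) = 2*p*(-5 + p) (L(p) = (-5 + p)*(2*p) = 2*p*(-5 + p))
R = 7*I*√2 (R = √(10*(-9) - 8) = √(-90 - 8) = √(-98) = 7*I*√2 ≈ 9.8995*I)
(-37 + L(-3))*R = (-37 + 2*(-3)*(-5 - 3))*(7*I*√2) = (-37 + 2*(-3)*(-8))*(7*I*√2) = (-37 + 48)*(7*I*√2) = 11*(7*I*√2) = 77*I*√2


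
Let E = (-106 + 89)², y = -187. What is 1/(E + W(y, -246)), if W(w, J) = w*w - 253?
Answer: 1/35005 ≈ 2.8567e-5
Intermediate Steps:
E = 289 (E = (-17)² = 289)
W(w, J) = -253 + w² (W(w, J) = w² - 253 = -253 + w²)
1/(E + W(y, -246)) = 1/(289 + (-253 + (-187)²)) = 1/(289 + (-253 + 34969)) = 1/(289 + 34716) = 1/35005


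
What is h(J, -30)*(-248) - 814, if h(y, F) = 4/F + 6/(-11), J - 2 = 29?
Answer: -106534/165 ≈ -645.66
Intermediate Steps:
J = 31 (J = 2 + 29 = 31)
h(y, F) = -6/11 + 4/F (h(y, F) = 4/F + 6*(-1/11) = 4/F - 6/11 = -6/11 + 4/F)
h(J, -30)*(-248) - 814 = (-6/11 + 4/(-30))*(-248) - 814 = (-6/11 + 4*(-1/30))*(-248) - 814 = (-6/11 - 2/15)*(-248) - 814 = -112/165*(-248) - 814 = 27776/165 - 814 = -106534/165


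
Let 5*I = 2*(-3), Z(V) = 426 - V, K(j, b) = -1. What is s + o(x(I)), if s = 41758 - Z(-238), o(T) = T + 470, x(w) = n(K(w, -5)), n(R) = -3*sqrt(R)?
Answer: 41564 - 3*I ≈ 41564.0 - 3.0*I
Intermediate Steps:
I = -6/5 (I = (2*(-3))/5 = (1/5)*(-6) = -6/5 ≈ -1.2000)
x(w) = -3*I
o(T) = 470 + T
s = 41094 (s = 41758 - (426 - 1*(-238)) = 41758 - (426 + 238) = 41758 - 1*664 = 41758 - 664 = 41094)
s + o(x(I)) = 41094 + (470 - 3*I) = 41564 - 3*I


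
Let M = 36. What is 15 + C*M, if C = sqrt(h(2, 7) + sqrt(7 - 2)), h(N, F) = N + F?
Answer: 15 + 36*sqrt(9 + sqrt(5)) ≈ 135.67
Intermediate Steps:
h(N, F) = F + N
C = sqrt(9 + sqrt(5)) (C = sqrt((7 + 2) + sqrt(7 - 2)) = sqrt(9 + sqrt(5)) ≈ 3.3520)
15 + C*M = 15 + sqrt(9 + sqrt(5))*36 = 15 + 36*sqrt(9 + sqrt(5))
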